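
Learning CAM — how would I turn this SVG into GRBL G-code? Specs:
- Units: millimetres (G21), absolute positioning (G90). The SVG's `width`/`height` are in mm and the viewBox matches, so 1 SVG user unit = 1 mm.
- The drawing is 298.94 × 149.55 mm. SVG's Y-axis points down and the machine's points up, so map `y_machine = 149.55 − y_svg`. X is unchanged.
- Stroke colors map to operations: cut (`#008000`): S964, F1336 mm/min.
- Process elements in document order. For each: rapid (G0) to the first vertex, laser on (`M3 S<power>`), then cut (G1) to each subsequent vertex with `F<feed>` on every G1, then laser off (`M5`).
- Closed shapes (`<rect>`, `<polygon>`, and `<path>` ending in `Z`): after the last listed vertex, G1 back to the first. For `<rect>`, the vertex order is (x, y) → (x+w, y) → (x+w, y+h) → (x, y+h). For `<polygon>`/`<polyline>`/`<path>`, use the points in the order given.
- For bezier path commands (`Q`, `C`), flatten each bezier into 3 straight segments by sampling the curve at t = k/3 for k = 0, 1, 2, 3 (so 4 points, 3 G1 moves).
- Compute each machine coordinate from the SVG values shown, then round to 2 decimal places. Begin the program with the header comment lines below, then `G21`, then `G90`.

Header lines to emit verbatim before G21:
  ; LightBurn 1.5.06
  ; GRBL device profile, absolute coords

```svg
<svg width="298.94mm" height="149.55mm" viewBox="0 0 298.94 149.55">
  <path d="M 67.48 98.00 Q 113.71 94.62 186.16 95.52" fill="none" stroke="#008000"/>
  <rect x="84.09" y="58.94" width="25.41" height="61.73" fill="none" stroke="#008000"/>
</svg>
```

; LightBurn 1.5.06
; GRBL device profile, absolute coords
G21
G90
G0 X67.48 Y51.55
M3 S964
G1 X101.21 Y53.33 F1336
G1 X140.77 Y54.15 F1336
G1 X186.16 Y54.03 F1336
M5
G0 X84.09 Y90.61
M3 S964
G1 X109.50 Y90.61 F1336
G1 X109.50 Y28.88 F1336
G1 X84.09 Y28.88 F1336
G1 X84.09 Y90.61 F1336
M5

1 u = 1 mm; y_m = 149.55 − y.

[1] `<path>` quadratic bezier, #008000→cut S964 F1336: (67.48,51.55) → (101.21,53.33) → (140.77,54.15) → (186.16,54.03)

[2] `<rect>` rectangle, #008000→cut S964 F1336: (84.09,90.61) → (109.50,90.61) → (109.50,28.88) → (84.09,28.88) → (84.09,90.61) (closed)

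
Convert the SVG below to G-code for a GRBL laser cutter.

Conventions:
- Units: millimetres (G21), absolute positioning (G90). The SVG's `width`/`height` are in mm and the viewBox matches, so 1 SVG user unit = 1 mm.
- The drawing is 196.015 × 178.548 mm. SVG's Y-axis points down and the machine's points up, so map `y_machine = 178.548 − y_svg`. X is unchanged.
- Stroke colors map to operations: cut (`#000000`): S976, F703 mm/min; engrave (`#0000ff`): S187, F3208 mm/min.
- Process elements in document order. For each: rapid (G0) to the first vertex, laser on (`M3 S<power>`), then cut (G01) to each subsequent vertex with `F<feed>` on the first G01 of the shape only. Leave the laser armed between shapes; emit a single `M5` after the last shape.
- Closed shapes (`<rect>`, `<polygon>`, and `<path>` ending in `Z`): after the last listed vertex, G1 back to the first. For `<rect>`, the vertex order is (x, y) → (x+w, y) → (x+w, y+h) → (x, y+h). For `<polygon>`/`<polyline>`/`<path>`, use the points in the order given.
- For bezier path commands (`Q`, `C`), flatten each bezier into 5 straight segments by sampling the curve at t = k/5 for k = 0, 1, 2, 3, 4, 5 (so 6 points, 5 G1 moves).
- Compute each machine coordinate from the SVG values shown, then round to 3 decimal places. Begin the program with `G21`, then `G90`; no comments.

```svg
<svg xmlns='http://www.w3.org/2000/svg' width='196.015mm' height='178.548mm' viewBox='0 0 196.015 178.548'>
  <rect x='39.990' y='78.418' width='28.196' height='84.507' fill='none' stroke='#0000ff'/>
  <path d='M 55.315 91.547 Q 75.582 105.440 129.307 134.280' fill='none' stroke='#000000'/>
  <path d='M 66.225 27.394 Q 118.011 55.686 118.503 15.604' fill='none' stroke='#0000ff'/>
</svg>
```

viewBox `0 0 196.015 178.548` with mm width/height → 1 unit = 1 mm. Flip: y_m = 178.548 − y_svg.

**Shape 1** — `<rect>` rectangle, stroke `#0000ff` → engrave (S187, F3208). Machine vertices: (39.990,100.130) → (68.186,100.130) → (68.186,15.623) → (39.990,15.623) → (39.990,100.130). Closed: final G1 returns to the first vertex.

**Shape 2** — `<path>` quadratic bezier, stroke `#000000` → cut (S976, F703). Control points (SVG): P0=(55.315,91.547), P1=(75.582,105.440), P2=(129.307,134.280); sampled at t=k/5. Machine vertices: (55.315,87.001) → (64.760,80.846) → (76.882,73.495) → (91.680,64.948) → (109.155,55.206) → (129.307,44.268). Open path.

**Shape 3** — `<path>` quadratic bezier, stroke `#0000ff` → engrave (S187, F3208). Control points (SVG): P0=(66.225,27.394), P1=(118.011,55.686), P2=(118.503,15.604); sampled at t=k/5. Machine vertices: (66.225,151.154) → (84.888,142.572) → (99.447,139.460) → (109.902,141.818) → (116.254,149.646) → (118.503,162.944). Open path.

G21
G90
G0 X39.990 Y100.130
M3 S187
G01 X68.186 Y100.130 F3208
G01 X68.186 Y15.623
G01 X39.990 Y15.623
G01 X39.990 Y100.130
G0 X55.315 Y87.001
M3 S976
G01 X64.760 Y80.846 F703
G01 X76.882 Y73.495
G01 X91.680 Y64.948
G01 X109.155 Y55.206
G01 X129.307 Y44.268
G0 X66.225 Y151.154
M3 S187
G01 X84.888 Y142.572 F3208
G01 X99.447 Y139.460
G01 X109.902 Y141.818
G01 X116.254 Y149.646
G01 X118.503 Y162.944
M5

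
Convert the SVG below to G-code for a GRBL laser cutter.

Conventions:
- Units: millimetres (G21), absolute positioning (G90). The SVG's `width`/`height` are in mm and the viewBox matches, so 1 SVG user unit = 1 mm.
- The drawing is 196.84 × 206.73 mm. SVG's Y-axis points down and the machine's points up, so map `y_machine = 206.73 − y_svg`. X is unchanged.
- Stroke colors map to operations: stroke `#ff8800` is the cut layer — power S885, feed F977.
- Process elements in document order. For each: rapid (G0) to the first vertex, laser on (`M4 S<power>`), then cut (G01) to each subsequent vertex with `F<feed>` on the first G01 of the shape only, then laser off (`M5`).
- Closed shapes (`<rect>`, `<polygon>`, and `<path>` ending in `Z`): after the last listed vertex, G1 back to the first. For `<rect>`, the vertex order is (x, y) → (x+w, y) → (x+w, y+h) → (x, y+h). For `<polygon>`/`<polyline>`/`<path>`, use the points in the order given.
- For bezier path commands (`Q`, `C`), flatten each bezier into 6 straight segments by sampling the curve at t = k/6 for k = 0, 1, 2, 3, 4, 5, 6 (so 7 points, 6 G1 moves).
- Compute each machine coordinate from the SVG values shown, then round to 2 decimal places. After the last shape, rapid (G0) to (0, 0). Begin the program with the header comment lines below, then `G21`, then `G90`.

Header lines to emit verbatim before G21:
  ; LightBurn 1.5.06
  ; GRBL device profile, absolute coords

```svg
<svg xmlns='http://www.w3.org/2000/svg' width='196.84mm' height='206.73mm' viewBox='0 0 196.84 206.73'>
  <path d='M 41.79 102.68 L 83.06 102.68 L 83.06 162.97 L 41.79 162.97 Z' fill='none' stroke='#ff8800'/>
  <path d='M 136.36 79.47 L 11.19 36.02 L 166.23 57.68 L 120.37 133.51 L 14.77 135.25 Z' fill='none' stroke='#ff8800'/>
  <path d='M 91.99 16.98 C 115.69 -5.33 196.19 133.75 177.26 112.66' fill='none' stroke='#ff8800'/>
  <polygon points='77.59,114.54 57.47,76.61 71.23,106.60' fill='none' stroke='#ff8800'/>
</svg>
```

; LightBurn 1.5.06
; GRBL device profile, absolute coords
G21
G90
G0 X41.79 Y104.05
M4 S885
G01 X83.06 Y104.05 F977
G01 X83.06 Y43.76
G01 X41.79 Y43.76
G01 X41.79 Y104.05
M5
G0 X136.36 Y127.26
M4 S885
G01 X11.19 Y170.71 F977
G01 X166.23 Y149.05
G01 X120.37 Y73.22
G01 X14.77 Y71.48
G01 X136.36 Y127.26
M5
G0 X91.99 Y189.75
M4 S885
G01 X107.85 Y188.94 F977
G01 X128.84 Y170.17
G01 X150.61 Y142.37
G01 X168.83 Y114.46
G01 X179.16 Y95.38
G01 X177.26 Y94.07
M5
G0 X77.59 Y92.19
M4 S885
G01 X57.47 Y130.12 F977
G01 X71.23 Y100.13
G01 X77.59 Y92.19
M5
G0 X0.00 Y0.00

Since the viewBox matches the mm dimensions, user units are millimetres directly. The only transform is the Y-flip y_m = 206.73 − y_svg.

Shape 1 is a rectangle drawn with `<path>`. Its stroke #ff8800 means cut at S885, F977. After flipping Y the toolpath is (41.79,104.05) → (83.06,104.05) → (83.06,43.76) → (41.79,43.76) → (41.79,104.05), returning to the start.

Shape 2 is a closed polygon drawn with `<path>`. Its stroke #ff8800 means cut at S885, F977. After flipping Y the toolpath is (136.36,127.26) → (11.19,170.71) → (166.23,149.05) → (120.37,73.22) → (14.77,71.48) → (136.36,127.26), returning to the start.

Shape 3 is a cubic bezier drawn with `<path>`. Its stroke #ff8800 means cut at S885, F977. After flipping Y the toolpath is (91.99,189.75) → (107.85,188.94) → (128.84,170.17) → (150.61,142.37) → (168.83,114.46) → (179.16,95.38) → (177.26,94.07).

Shape 4 is a closed polygon drawn with `<polygon>`. Its stroke #ff8800 means cut at S885, F977. After flipping Y the toolpath is (77.59,92.19) → (57.47,130.12) → (71.23,100.13) → (77.59,92.19), returning to the start.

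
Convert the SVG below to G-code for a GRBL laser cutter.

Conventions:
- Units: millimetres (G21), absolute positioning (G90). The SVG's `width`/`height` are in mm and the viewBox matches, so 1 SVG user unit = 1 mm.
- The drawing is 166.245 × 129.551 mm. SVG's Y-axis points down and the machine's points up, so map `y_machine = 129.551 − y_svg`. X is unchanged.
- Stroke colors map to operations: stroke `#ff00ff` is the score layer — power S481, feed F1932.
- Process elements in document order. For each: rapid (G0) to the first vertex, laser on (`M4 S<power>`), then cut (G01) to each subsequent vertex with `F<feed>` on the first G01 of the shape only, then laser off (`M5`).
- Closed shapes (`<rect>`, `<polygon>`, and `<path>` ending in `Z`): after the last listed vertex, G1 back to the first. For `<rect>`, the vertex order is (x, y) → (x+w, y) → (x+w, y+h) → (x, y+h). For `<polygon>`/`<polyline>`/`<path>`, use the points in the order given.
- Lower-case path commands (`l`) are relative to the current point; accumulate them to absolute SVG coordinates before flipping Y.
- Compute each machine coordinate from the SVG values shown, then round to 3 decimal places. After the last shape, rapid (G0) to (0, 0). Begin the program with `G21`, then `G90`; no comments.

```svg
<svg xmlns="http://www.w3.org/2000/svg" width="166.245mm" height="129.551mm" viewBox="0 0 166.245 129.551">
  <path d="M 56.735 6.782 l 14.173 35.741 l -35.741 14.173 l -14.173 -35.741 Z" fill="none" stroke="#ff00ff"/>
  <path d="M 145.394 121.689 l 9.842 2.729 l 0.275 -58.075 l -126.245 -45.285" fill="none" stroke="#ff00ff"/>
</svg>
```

1 u = 1 mm; y_m = 129.551 − y.

[1] `<path>` regular polygon, #ff00ff→score S481 F1932: (56.735,122.769) → (70.908,87.028) → (35.167,72.855) → (20.994,108.596) → (56.735,122.769) (closed)

[2] `<path>` open polyline, #ff00ff→score S481 F1932: (145.394,7.862) → (155.236,5.133) → (155.511,63.208) → (29.266,108.493)

G21
G90
G0 X56.735 Y122.769
M4 S481
G01 X70.908 Y87.028 F1932
G01 X35.167 Y72.855
G01 X20.994 Y108.596
G01 X56.735 Y122.769
M5
G0 X145.394 Y7.862
M4 S481
G01 X155.236 Y5.133 F1932
G01 X155.511 Y63.208
G01 X29.266 Y108.493
M5
G0 X0.000 Y0.000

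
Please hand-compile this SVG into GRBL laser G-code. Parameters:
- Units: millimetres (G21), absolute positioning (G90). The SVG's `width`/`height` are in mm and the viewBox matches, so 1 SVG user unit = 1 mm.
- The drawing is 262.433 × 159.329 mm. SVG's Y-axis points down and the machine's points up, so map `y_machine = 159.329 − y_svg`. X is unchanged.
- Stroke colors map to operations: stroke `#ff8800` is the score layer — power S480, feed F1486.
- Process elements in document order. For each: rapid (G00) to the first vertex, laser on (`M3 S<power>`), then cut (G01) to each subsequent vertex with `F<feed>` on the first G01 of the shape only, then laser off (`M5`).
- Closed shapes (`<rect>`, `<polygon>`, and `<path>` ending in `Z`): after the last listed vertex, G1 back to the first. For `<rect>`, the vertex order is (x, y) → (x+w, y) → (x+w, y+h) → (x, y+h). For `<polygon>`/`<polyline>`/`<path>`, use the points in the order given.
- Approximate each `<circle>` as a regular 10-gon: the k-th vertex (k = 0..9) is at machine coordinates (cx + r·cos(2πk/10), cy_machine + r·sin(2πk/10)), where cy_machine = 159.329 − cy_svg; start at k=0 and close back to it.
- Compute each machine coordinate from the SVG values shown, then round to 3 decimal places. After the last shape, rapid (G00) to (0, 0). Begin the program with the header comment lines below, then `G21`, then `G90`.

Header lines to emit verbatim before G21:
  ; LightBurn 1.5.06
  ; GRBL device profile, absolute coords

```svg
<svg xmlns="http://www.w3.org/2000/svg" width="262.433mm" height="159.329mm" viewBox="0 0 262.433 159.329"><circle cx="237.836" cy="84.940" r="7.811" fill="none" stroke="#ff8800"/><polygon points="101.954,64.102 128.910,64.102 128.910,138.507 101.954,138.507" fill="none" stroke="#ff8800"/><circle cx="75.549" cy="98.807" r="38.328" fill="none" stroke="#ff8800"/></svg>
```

viewBox `0 0 262.433 159.329` with mm width/height → 1 unit = 1 mm. Flip: y_m = 159.329 − y_svg.

**Shape 1** — `<circle>` circle, stroke `#ff8800` → score (S480, F1486). Machine vertices: (245.647,74.389) → (244.155,78.980) → (240.250,81.818) → (235.422,81.818) → (231.517,78.980) → (230.025,74.389) → (231.517,69.798) → (235.422,66.960) → (240.250,66.960) → (244.155,69.798) → (245.647,74.389). Closed: final G1 returns to the first vertex.

**Shape 2** — `<polygon>` rectangle, stroke `#ff8800` → score (S480, F1486). Machine vertices: (101.954,95.227) → (128.910,95.227) → (128.910,20.822) → (101.954,20.822) → (101.954,95.227). Closed: final G1 returns to the first vertex.

**Shape 3** — `<circle>` circle, stroke `#ff8800` → score (S480, F1486). Machine vertices: (113.877,60.522) → (106.557,83.051) → (87.393,96.974) → (63.705,96.974) → (44.541,83.051) → (37.221,60.522) → (44.541,37.993) → (63.705,24.070) → (87.393,24.070) → (106.557,37.993) → (113.877,60.522). Closed: final G1 returns to the first vertex.

; LightBurn 1.5.06
; GRBL device profile, absolute coords
G21
G90
G00 X245.647 Y74.389
M3 S480
G01 X244.155 Y78.980 F1486
G01 X240.250 Y81.818
G01 X235.422 Y81.818
G01 X231.517 Y78.980
G01 X230.025 Y74.389
G01 X231.517 Y69.798
G01 X235.422 Y66.960
G01 X240.250 Y66.960
G01 X244.155 Y69.798
G01 X245.647 Y74.389
M5
G00 X101.954 Y95.227
M3 S480
G01 X128.910 Y95.227 F1486
G01 X128.910 Y20.822
G01 X101.954 Y20.822
G01 X101.954 Y95.227
M5
G00 X113.877 Y60.522
M3 S480
G01 X106.557 Y83.051 F1486
G01 X87.393 Y96.974
G01 X63.705 Y96.974
G01 X44.541 Y83.051
G01 X37.221 Y60.522
G01 X44.541 Y37.993
G01 X63.705 Y24.070
G01 X87.393 Y24.070
G01 X106.557 Y37.993
G01 X113.877 Y60.522
M5
G00 X0.000 Y0.000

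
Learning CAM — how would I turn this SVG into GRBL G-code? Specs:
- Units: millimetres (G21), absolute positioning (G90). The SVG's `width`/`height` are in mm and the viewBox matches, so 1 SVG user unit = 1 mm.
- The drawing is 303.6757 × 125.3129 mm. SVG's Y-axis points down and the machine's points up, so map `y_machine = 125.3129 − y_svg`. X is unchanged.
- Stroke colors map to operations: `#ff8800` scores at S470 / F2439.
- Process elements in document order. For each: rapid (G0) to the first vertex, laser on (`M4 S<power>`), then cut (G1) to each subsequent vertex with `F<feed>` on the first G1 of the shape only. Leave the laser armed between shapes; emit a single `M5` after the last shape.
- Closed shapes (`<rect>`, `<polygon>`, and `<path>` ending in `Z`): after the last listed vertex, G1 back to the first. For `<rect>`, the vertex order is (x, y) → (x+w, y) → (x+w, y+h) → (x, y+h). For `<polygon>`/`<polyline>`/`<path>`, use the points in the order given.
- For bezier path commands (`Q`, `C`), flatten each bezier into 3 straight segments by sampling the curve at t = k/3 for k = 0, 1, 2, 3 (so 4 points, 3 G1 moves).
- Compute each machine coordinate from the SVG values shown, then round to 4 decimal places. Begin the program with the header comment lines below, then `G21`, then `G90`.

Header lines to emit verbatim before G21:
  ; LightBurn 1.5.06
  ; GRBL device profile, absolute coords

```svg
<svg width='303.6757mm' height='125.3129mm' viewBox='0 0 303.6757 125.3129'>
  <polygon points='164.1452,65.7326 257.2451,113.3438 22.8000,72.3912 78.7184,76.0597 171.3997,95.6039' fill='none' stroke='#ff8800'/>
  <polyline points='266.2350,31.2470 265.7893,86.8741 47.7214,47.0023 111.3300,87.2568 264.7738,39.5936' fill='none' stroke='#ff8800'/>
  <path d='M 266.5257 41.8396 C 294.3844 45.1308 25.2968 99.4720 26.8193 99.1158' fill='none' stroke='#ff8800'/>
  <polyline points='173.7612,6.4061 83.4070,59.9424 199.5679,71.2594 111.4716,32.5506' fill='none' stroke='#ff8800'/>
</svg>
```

; LightBurn 1.5.06
; GRBL device profile, absolute coords
G21
G90
G0 X164.1452 Y59.5803
M4 S470
G1 X257.2451 Y11.9691 F2439
G1 X22.8000 Y52.9217
G1 X78.7184 Y49.2532
G1 X171.3997 Y29.7090
G1 X164.1452 Y59.5803
G0 X266.2350 Y94.0659
M4 S470
G1 X265.7893 Y38.4388 F2439
G1 X47.7214 Y78.3106
G1 X111.3300 Y38.0561
G1 X264.7738 Y85.7193
G0 X266.5257 Y83.4733
M4 S470
G1 X216.4229 Y67.0820 F2439
G1 X94.4796 Y40.1568
G1 X26.8193 Y26.1971
G0 X173.7612 Y118.9068
M4 S470
G1 X83.4070 Y65.3705 F2439
G1 X199.5679 Y54.0535
G1 X111.4716 Y92.7623
M5

1 u = 1 mm; y_m = 125.3129 − y.

[1] `<polygon>` closed polygon, #ff8800→score S470 F2439: (164.1452,59.5803) → (257.2451,11.9691) → (22.8000,52.9217) → (78.7184,49.2532) → (171.3997,29.7090) → (164.1452,59.5803) (closed)

[2] `<polyline>` open polyline, #ff8800→score S470 F2439: (266.2350,94.0659) → (265.7893,38.4388) → (47.7214,78.3106) → (111.3300,38.0561) → (264.7738,85.7193)

[3] `<path>` cubic bezier, #ff8800→score S470 F2439: (266.5257,83.4733) → (216.4229,67.0820) → (94.4796,40.1568) → (26.8193,26.1971)

[4] `<polyline>` open polyline, #ff8800→score S470 F2439: (173.7612,118.9068) → (83.4070,65.3705) → (199.5679,54.0535) → (111.4716,92.7623)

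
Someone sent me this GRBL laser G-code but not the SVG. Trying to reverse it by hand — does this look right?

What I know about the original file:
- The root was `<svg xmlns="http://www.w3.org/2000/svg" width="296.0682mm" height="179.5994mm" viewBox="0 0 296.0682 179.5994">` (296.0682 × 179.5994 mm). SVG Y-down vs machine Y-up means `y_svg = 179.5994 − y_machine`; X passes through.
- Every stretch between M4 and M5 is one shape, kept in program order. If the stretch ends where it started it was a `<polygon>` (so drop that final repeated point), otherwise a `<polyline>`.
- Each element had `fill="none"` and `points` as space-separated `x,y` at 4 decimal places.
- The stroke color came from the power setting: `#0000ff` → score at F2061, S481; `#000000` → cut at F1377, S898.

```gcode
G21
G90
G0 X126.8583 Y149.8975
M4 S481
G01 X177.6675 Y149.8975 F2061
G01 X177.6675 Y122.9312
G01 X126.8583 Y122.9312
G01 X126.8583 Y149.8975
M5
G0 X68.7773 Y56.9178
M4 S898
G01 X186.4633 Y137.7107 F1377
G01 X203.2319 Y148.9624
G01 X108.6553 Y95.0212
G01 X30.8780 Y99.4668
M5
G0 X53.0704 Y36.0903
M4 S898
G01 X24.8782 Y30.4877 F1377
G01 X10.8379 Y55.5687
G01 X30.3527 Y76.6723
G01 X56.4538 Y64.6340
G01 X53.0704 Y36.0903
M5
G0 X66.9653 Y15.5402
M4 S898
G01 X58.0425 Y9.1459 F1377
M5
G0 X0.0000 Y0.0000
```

<svg xmlns="http://www.w3.org/2000/svg" width="296.0682mm" height="179.5994mm" viewBox="0 0 296.0682 179.5994">
  <polygon points="126.8583,29.7019 177.6675,29.7019 177.6675,56.6682 126.8583,56.6682" fill="none" stroke="#0000ff"/>
  <polyline points="68.7773,122.6816 186.4633,41.8887 203.2319,30.6370 108.6553,84.5782 30.8780,80.1326" fill="none" stroke="#000000"/>
  <polygon points="53.0704,143.5091 24.8782,149.1117 10.8379,124.0307 30.3527,102.9271 56.4538,114.9654" fill="none" stroke="#000000"/>
  <polyline points="66.9653,164.0592 58.0425,170.4535" fill="none" stroke="#000000"/>
</svg>

Machine Y-up, SVG Y-down with viewBox height 179.5994, so y_svg = 179.5994 − y_machine; X carries over.

Run 1: power S481 maps to stroke `#0000ff` (score). The run returns to its start, so emit a `<polygon>` with points (Y-flipped): 126.8583,29.7019 177.6675,29.7019 177.6675,56.6682 126.8583,56.6682.

Run 2: power S898 maps to stroke `#000000` (cut). The run is open, so emit a `<polyline>` with points (Y-flipped): 68.7773,122.6816 186.4633,41.8887 203.2319,30.6370 108.6553,84.5782 30.8780,80.1326.

Run 3: the run's S898 means `#000000` (cut). The run returns to its start, so emit a `<polygon>` with points (Y-flipped): 53.0704,143.5091 24.8782,149.1117 10.8379,124.0307 30.3527,102.9271 56.4538,114.9654.

Run 4: the run's S898 means `#000000` (cut). The run is open, so emit a `<polyline>` with points (Y-flipped): 66.9653,164.0592 58.0425,170.4535.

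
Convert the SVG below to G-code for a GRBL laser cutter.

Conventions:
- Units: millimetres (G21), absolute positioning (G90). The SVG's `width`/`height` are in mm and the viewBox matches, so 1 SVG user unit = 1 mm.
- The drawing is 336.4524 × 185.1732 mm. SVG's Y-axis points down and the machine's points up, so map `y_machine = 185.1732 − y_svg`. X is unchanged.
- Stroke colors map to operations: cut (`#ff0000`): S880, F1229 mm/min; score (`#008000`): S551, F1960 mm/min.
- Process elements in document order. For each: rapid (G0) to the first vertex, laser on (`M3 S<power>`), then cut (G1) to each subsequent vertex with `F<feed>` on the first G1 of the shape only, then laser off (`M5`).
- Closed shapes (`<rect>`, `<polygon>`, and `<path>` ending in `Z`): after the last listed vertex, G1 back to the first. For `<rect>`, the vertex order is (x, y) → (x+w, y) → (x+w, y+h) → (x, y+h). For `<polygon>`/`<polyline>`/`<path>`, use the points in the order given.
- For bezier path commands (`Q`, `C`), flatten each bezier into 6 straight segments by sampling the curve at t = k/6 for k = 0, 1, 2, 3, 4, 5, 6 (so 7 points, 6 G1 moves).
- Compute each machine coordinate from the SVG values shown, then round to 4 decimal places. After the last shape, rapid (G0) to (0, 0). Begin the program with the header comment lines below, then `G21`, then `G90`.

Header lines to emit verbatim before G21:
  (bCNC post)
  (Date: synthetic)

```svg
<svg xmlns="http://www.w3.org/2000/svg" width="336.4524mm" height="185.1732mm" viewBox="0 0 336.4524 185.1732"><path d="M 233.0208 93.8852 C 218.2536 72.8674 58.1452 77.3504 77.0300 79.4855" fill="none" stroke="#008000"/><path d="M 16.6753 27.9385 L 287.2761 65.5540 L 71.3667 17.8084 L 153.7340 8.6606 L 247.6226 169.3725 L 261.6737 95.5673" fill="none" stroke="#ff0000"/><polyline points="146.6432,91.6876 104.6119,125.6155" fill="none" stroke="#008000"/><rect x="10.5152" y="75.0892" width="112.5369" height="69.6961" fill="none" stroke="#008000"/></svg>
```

1 u = 1 mm; y_m = 185.1732 − y.

[1] `<path>` cubic bezier, #008000→score S551 F1960: (233.0208,91.2880) → (215.0270,99.8008) → (181.8189,104.8370) → (142.4059,107.1702) → (105.7972,107.5740) → (81.0022,106.8220) → (77.0300,105.6877)

[2] `<path>` open polyline, #ff0000→cut S880 F1229: (16.6753,157.2347) → (287.2761,119.6192) → (71.3667,167.3648) → (153.7340,176.5126) → (247.6226,15.8007) → (261.6737,89.6059)

[3] `<polyline>` line segment, #008000→score S551 F1960: (146.6432,93.4856) → (104.6119,59.5577)

[4] `<rect>` rectangle, #008000→score S551 F1960: (10.5152,110.0840) → (123.0521,110.0840) → (123.0521,40.3879) → (10.5152,40.3879) → (10.5152,110.0840) (closed)

(bCNC post)
(Date: synthetic)
G21
G90
G0 X233.0208 Y91.2880
M3 S551
G1 X215.0270 Y99.8008 F1960
G1 X181.8189 Y104.8370
G1 X142.4059 Y107.1702
G1 X105.7972 Y107.5740
G1 X81.0022 Y106.8220
G1 X77.0300 Y105.6877
M5
G0 X16.6753 Y157.2347
M3 S880
G1 X287.2761 Y119.6192 F1229
G1 X71.3667 Y167.3648
G1 X153.7340 Y176.5126
G1 X247.6226 Y15.8007
G1 X261.6737 Y89.6059
M5
G0 X146.6432 Y93.4856
M3 S551
G1 X104.6119 Y59.5577 F1960
M5
G0 X10.5152 Y110.0840
M3 S551
G1 X123.0521 Y110.0840 F1960
G1 X123.0521 Y40.3879
G1 X10.5152 Y40.3879
G1 X10.5152 Y110.0840
M5
G0 X0.0000 Y0.0000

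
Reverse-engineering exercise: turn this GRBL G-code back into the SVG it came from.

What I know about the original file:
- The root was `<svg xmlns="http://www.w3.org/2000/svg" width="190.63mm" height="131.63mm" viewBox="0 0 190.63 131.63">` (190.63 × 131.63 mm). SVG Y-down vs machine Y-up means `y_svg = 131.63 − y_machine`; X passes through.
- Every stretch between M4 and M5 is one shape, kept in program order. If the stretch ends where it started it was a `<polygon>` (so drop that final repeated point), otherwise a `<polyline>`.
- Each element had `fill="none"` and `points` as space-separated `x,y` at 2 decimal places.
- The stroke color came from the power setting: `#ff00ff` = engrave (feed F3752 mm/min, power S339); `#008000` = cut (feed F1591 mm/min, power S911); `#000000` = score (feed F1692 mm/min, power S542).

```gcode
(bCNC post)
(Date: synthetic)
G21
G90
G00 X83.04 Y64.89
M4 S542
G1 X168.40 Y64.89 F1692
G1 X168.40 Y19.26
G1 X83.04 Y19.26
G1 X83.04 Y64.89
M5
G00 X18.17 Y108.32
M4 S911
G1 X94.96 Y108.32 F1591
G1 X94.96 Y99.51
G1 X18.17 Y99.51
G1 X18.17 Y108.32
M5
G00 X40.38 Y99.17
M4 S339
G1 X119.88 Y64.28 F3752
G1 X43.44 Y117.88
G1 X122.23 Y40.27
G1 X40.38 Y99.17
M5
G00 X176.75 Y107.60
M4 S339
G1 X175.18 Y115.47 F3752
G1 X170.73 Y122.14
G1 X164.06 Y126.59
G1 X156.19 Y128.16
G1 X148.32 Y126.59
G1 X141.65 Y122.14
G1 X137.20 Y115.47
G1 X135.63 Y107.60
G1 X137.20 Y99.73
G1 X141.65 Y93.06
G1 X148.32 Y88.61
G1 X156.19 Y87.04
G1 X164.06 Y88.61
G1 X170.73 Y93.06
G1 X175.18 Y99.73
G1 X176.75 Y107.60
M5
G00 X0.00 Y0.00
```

<svg xmlns="http://www.w3.org/2000/svg" width="190.63mm" height="131.63mm" viewBox="0 0 190.63 131.63">
  <polygon points="83.04,66.74 168.40,66.74 168.40,112.37 83.04,112.37" fill="none" stroke="#000000"/>
  <polygon points="18.17,23.31 94.96,23.31 94.96,32.12 18.17,32.12" fill="none" stroke="#008000"/>
  <polygon points="40.38,32.46 119.88,67.35 43.44,13.75 122.23,91.36" fill="none" stroke="#ff00ff"/>
  <polygon points="176.75,24.03 175.18,16.16 170.73,9.49 164.06,5.04 156.19,3.47 148.32,5.04 141.65,9.49 137.20,16.16 135.63,24.03 137.20,31.90 141.65,38.57 148.32,43.02 156.19,44.59 164.06,43.02 170.73,38.57 175.18,31.90" fill="none" stroke="#ff00ff"/>
</svg>

y_svg = 131.63 − y_m.

[1] S542→`#000000` (score); closed run; points: 83.04,66.74 168.40,66.74 168.40,112.37 83.04,112.37

[2] S911→`#008000` (cut); closed run; points: 18.17,23.31 94.96,23.31 94.96,32.12 18.17,32.12

[3] S339→`#ff00ff` (engrave); closed run; points: 40.38,32.46 119.88,67.35 43.44,13.75 122.23,91.36

[4] S339→`#ff00ff` (engrave); closed run; points: 176.75,24.03 175.18,16.16 170.73,9.49 164.06,5.04 156.19,3.47 148.32,5.04 141.65,9.49 137.20,16.16 135.63,24.03 137.20,31.90 141.65,38.57 148.32,43.02 156.19,44.59 164.06,43.02 170.73,38.57 175.18,31.90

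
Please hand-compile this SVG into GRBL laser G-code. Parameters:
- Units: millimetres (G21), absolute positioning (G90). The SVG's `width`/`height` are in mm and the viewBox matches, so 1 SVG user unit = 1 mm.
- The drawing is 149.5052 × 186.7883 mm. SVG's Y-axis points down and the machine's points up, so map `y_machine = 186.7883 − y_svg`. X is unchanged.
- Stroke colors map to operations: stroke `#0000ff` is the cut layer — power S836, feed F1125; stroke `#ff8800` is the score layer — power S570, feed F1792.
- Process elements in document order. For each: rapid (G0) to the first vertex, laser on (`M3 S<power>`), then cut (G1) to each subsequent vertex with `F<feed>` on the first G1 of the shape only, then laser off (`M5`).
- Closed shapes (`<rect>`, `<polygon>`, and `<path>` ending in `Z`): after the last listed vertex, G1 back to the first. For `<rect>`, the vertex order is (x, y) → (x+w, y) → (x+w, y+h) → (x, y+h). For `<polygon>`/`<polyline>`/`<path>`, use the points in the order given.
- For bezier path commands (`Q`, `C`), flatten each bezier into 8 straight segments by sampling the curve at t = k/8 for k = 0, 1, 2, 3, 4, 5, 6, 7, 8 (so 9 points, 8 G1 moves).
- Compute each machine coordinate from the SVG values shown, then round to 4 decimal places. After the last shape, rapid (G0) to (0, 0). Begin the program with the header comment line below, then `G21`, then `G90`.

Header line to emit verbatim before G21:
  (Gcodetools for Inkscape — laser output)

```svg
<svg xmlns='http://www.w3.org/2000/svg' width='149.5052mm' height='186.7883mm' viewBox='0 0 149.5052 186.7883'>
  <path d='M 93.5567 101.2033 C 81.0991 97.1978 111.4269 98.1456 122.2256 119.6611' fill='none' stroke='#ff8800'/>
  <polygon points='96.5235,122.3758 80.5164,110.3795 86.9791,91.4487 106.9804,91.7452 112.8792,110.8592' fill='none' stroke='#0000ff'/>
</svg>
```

(Gcodetools for Inkscape — laser output)
G21
G90
G0 X93.5567 Y85.5850
M3 S570
G1 X90.7690 Y86.8244 F1792
G1 X91.2621 Y87.4164
G1 X94.3059 Y87.1781
G1 X99.1700 Y85.9265
G1 X105.1243 Y83.4786
G1 X111.4385 Y79.6514
G1 X117.3824 Y74.2619
G1 X122.2256 Y67.1272
M5
G0 X96.5235 Y64.4125
M3 S836
G1 X80.5164 Y76.4088 F1125
G1 X86.9791 Y95.3396
G1 X106.9804 Y95.0431
G1 X112.8792 Y75.9291
G1 X96.5235 Y64.4125
M5
G0 X0.0000 Y0.0000

1 u = 1 mm; y_m = 186.7883 − y.

[1] `<path>` cubic bezier, #ff8800→score S570 F1792: (93.5567,85.5850) → (90.7690,86.8244) → (91.2621,87.4164) → (94.3059,87.1781) → (99.1700,85.9265) → (105.1243,83.4786) → (111.4385,79.6514) → (117.3824,74.2619) → (122.2256,67.1272)

[2] `<polygon>` regular polygon, #0000ff→cut S836 F1125: (96.5235,64.4125) → (80.5164,76.4088) → (86.9791,95.3396) → (106.9804,95.0431) → (112.8792,75.9291) → (96.5235,64.4125) (closed)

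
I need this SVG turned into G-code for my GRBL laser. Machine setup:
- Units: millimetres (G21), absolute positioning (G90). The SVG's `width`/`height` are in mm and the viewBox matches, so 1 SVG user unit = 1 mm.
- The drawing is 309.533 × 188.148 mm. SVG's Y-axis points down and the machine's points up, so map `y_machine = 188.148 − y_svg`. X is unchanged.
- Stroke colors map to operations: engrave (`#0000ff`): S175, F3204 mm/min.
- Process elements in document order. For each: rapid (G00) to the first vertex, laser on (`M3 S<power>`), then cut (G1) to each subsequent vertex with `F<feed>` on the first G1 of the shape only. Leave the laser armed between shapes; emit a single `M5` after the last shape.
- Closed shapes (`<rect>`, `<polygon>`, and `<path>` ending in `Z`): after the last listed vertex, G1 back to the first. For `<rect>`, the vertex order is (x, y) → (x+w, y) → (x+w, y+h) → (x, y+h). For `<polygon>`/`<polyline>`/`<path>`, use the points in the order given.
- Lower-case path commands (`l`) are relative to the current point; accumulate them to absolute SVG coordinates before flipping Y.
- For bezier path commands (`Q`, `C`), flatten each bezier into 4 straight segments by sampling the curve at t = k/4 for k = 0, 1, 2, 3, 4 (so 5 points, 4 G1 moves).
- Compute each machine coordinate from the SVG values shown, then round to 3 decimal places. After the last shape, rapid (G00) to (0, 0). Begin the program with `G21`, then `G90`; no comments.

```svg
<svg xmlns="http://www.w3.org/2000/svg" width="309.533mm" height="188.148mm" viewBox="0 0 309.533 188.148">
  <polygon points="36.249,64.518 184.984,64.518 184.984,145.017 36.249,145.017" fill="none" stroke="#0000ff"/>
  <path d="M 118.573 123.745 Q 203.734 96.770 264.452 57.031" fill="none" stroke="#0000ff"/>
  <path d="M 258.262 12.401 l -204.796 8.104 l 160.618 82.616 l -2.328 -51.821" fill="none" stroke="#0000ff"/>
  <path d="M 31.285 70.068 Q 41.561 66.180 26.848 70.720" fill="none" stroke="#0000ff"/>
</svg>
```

1 u = 1 mm; y_m = 188.148 − y.

[1] `<polygon>` rectangle, #0000ff→engrave S175 F3204: (36.249,123.630) → (184.984,123.630) → (184.984,43.131) → (36.249,43.131) → (36.249,123.630) (closed)

[2] `<path>` quadratic bezier, #0000ff→engrave S175 F3204: (118.573,64.403) → (159.626,78.688) → (197.623,94.569) → (232.565,112.045) → (264.452,131.117)

[3] `<path>` open polyline, #0000ff→engrave S175 F3204: (258.262,175.747) → (53.466,167.643) → (214.084,85.027) → (211.756,136.848)

[4] `<path>` quadratic bezier, #0000ff→engrave S175 F3204: (31.285,118.080) → (34.861,119.497) → (35.314,119.861) → (32.643,119.171) → (26.848,117.428)

G21
G90
G00 X36.249 Y123.630
M3 S175
G1 X184.984 Y123.630 F3204
G1 X184.984 Y43.131
G1 X36.249 Y43.131
G1 X36.249 Y123.630
G00 X118.573 Y64.403
M3 S175
G1 X159.626 Y78.688 F3204
G1 X197.623 Y94.569
G1 X232.565 Y112.045
G1 X264.452 Y131.117
G00 X258.262 Y175.747
M3 S175
G1 X53.466 Y167.643 F3204
G1 X214.084 Y85.027
G1 X211.756 Y136.848
G00 X31.285 Y118.080
M3 S175
G1 X34.861 Y119.497 F3204
G1 X35.314 Y119.861
G1 X32.643 Y119.171
G1 X26.848 Y117.428
M5
G00 X0.000 Y0.000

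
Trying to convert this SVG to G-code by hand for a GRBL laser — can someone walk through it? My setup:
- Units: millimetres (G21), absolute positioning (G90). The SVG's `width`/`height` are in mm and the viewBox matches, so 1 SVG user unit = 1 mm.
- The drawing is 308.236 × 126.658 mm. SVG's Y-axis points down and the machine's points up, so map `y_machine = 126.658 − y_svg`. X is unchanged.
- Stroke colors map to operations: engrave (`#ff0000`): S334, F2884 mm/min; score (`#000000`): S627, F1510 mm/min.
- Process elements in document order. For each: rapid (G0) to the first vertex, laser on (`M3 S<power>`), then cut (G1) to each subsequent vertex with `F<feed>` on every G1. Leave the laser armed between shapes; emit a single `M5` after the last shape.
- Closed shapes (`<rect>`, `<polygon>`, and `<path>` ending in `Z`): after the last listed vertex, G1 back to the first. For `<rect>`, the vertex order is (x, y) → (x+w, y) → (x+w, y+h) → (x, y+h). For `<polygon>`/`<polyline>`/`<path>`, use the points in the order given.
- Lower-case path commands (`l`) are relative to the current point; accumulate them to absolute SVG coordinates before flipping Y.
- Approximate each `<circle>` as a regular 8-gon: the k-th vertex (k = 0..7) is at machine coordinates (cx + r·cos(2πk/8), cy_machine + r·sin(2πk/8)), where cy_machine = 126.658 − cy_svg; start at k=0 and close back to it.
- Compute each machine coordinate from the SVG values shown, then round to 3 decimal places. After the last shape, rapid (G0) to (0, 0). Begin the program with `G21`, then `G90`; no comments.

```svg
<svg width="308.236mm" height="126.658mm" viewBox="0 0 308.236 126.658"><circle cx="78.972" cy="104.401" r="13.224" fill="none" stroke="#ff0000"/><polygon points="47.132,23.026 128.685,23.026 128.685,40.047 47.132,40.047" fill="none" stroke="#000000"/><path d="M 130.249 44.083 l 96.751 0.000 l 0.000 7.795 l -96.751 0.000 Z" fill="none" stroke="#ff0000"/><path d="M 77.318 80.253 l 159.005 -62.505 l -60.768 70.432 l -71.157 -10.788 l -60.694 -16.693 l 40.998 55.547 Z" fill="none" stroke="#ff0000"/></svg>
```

G21
G90
G0 X92.196 Y22.257
M3 S334
G1 X88.323 Y31.608 F2884
G1 X78.972 Y35.481 F2884
G1 X69.621 Y31.608 F2884
G1 X65.748 Y22.257 F2884
G1 X69.621 Y12.906 F2884
G1 X78.972 Y9.033 F2884
G1 X88.323 Y12.906 F2884
G1 X92.196 Y22.257 F2884
G0 X47.132 Y103.632
M3 S627
G1 X128.685 Y103.632 F1510
G1 X128.685 Y86.611 F1510
G1 X47.132 Y86.611 F1510
G1 X47.132 Y103.632 F1510
G0 X130.249 Y82.575
M3 S334
G1 X227.000 Y82.575 F2884
G1 X227.000 Y74.780 F2884
G1 X130.249 Y74.780 F2884
G1 X130.249 Y82.575 F2884
G0 X77.318 Y46.405
M3 S334
G1 X236.323 Y108.910 F2884
G1 X175.555 Y38.478 F2884
G1 X104.398 Y49.266 F2884
G1 X43.704 Y65.959 F2884
G1 X84.702 Y10.412 F2884
G1 X77.318 Y46.405 F2884
M5
G0 X0.000 Y0.000

1 u = 1 mm; y_m = 126.658 − y.

[1] `<circle>` circle, #ff0000→engrave S334 F2884: (92.196,22.257) → (88.323,31.608) → (78.972,35.481) → (69.621,31.608) → (65.748,22.257) → (69.621,12.906) → (78.972,9.033) → (88.323,12.906) → (92.196,22.257) (closed)

[2] `<polygon>` rectangle, #000000→score S627 F1510: (47.132,103.632) → (128.685,103.632) → (128.685,86.611) → (47.132,86.611) → (47.132,103.632) (closed)

[3] `<path>` rectangle, #ff0000→engrave S334 F2884: (130.249,82.575) → (227.000,82.575) → (227.000,74.780) → (130.249,74.780) → (130.249,82.575) (closed)

[4] `<path>` closed polygon, #ff0000→engrave S334 F2884: (77.318,46.405) → (236.323,108.910) → (175.555,38.478) → (104.398,49.266) → (43.704,65.959) → (84.702,10.412) → (77.318,46.405) (closed)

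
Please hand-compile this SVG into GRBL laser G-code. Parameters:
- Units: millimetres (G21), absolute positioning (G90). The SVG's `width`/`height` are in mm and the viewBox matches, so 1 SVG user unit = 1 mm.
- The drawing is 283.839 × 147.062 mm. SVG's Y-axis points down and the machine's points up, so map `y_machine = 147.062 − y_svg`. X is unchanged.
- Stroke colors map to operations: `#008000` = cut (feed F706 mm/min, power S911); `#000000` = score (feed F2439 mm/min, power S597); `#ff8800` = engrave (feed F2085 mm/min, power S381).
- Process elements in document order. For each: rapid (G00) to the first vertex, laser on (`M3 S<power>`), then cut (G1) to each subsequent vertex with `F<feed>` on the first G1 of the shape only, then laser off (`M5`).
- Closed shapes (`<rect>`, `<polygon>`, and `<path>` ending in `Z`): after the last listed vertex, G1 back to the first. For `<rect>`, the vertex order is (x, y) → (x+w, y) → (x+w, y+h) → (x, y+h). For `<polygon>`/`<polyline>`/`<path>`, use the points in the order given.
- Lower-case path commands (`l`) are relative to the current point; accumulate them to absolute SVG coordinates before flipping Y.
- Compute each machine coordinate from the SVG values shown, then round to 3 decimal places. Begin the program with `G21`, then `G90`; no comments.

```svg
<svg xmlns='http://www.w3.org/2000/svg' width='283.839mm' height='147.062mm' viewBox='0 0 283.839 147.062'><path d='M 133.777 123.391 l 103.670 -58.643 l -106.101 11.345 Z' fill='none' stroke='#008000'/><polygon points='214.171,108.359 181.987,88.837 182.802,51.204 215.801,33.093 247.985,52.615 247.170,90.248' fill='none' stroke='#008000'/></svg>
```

G21
G90
G00 X133.777 Y23.671
M3 S911
G1 X237.447 Y82.314 F706
G1 X131.346 Y70.969
G1 X133.777 Y23.671
M5
G00 X214.171 Y38.703
M3 S911
G1 X181.987 Y58.225 F706
G1 X182.802 Y95.858
G1 X215.801 Y113.969
G1 X247.985 Y94.447
G1 X247.170 Y56.814
G1 X214.171 Y38.703
M5

viewBox `0 0 283.839 147.062` with mm width/height → 1 unit = 1 mm. Flip: y_m = 147.062 − y_svg.

**Shape 1** — `<path>` closed polygon, stroke `#008000` → cut (S911, F706). Machine vertices: (133.777,23.671) → (237.447,82.314) → (131.346,70.969) → (133.777,23.671). Closed: final G1 returns to the first vertex.

**Shape 2** — `<polygon>` regular polygon, stroke `#008000` → cut (S911, F706). Machine vertices: (214.171,38.703) → (181.987,58.225) → (182.802,95.858) → (215.801,113.969) → (247.985,94.447) → (247.170,56.814) → (214.171,38.703). Closed: final G1 returns to the first vertex.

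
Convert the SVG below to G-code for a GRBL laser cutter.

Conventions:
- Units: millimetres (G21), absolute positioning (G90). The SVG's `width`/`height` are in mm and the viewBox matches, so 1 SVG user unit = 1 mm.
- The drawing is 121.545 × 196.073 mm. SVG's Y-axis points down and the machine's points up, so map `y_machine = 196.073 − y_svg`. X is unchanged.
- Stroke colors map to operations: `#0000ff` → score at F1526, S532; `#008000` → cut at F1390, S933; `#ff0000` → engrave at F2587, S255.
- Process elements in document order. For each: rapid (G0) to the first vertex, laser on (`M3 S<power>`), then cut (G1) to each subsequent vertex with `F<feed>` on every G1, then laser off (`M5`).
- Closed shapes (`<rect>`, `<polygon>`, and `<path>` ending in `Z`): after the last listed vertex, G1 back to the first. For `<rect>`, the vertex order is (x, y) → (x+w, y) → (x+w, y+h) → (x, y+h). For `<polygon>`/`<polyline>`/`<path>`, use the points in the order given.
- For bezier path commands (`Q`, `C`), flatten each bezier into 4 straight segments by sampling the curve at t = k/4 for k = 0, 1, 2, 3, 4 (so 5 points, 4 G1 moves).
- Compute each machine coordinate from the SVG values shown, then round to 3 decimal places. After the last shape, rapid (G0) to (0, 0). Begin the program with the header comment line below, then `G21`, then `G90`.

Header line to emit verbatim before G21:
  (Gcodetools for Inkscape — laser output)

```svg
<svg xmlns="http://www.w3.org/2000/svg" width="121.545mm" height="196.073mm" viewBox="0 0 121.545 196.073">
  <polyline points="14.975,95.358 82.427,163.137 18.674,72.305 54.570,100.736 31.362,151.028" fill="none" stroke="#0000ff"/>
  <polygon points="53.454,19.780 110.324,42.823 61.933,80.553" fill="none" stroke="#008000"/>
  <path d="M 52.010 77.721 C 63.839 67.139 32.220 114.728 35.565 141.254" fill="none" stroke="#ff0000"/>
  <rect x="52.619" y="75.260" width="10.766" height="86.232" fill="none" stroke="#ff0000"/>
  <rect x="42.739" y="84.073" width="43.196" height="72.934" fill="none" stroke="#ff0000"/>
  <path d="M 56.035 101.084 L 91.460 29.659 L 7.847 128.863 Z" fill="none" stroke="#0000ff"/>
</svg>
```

(Gcodetools for Inkscape — laser output)
G21
G90
G0 X14.975 Y100.715
M3 S532
G1 X82.427 Y32.936 F1526
G1 X18.674 Y123.768 F1526
G1 X54.570 Y95.337 F1526
G1 X31.362 Y45.045 F1526
M5
G0 X53.454 Y176.293
M3 S933
G1 X110.324 Y153.250 F1390
G1 X61.933 Y115.520 F1390
G1 X53.454 Y176.293 F1390
M5
G0 X52.010 Y118.352
M3 S255
G1 X53.960 Y116.619 F2587
G1 X46.969 Y100.501 F2587
G1 X38.387 Y77.425 F2587
G1 X35.565 Y54.819 F2587
M5
G0 X52.619 Y120.813
M3 S255
G1 X63.385 Y120.813 F2587
G1 X63.385 Y34.581 F2587
G1 X52.619 Y34.581 F2587
G1 X52.619 Y120.813 F2587
M5
G0 X42.739 Y112.000
M3 S255
G1 X85.935 Y112.000 F2587
G1 X85.935 Y39.066 F2587
G1 X42.739 Y39.066 F2587
G1 X42.739 Y112.000 F2587
M5
G0 X56.035 Y94.989
M3 S532
G1 X91.460 Y166.414 F1526
G1 X7.847 Y67.210 F1526
G1 X56.035 Y94.989 F1526
M5
G0 X0.000 Y0.000

1 u = 1 mm; y_m = 196.073 − y.

[1] `<polyline>` open polyline, #0000ff→score S532 F1526: (14.975,100.715) → (82.427,32.936) → (18.674,123.768) → (54.570,95.337) → (31.362,45.045)

[2] `<polygon>` regular polygon, #008000→cut S933 F1390: (53.454,176.293) → (110.324,153.250) → (61.933,115.520) → (53.454,176.293) (closed)

[3] `<path>` cubic bezier, #ff0000→engrave S255 F2587: (52.010,118.352) → (53.960,116.619) → (46.969,100.501) → (38.387,77.425) → (35.565,54.819)

[4] `<rect>` rectangle, #ff0000→engrave S255 F2587: (52.619,120.813) → (63.385,120.813) → (63.385,34.581) → (52.619,34.581) → (52.619,120.813) (closed)

[5] `<rect>` rectangle, #ff0000→engrave S255 F2587: (42.739,112.000) → (85.935,112.000) → (85.935,39.066) → (42.739,39.066) → (42.739,112.000) (closed)

[6] `<path>` closed polygon, #0000ff→score S532 F1526: (56.035,94.989) → (91.460,166.414) → (7.847,67.210) → (56.035,94.989) (closed)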